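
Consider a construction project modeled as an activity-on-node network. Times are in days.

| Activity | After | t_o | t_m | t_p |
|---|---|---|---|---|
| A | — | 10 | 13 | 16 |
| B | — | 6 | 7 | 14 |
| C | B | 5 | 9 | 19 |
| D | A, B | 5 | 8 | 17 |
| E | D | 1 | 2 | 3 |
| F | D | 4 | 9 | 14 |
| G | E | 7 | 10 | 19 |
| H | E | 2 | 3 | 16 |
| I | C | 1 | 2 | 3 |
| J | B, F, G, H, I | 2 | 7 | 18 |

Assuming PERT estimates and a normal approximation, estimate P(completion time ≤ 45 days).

te_A = (10 + 4·13 + 16)/6 = 78/6 = 13; σ²_A = ((16−10)/6)² = 1.000
te_B = (6 + 4·7 + 14)/6 = 48/6 = 8; σ²_B = ((14−6)/6)² = 1.778
te_C = (5 + 4·9 + 19)/6 = 60/6 = 10; σ²_C = ((19−5)/6)² = 5.444
te_D = (5 + 4·8 + 17)/6 = 54/6 = 9; σ²_D = ((17−5)/6)² = 4.000
te_E = (1 + 4·2 + 3)/6 = 12/6 = 2; σ²_E = ((3−1)/6)² = 0.111
te_F = (4 + 4·9 + 14)/6 = 54/6 = 9; σ²_F = ((14−4)/6)² = 2.778
te_G = (7 + 4·10 + 19)/6 = 66/6 = 11; σ²_G = ((19−7)/6)² = 4.000
te_H = (2 + 4·3 + 16)/6 = 30/6 = 5; σ²_H = ((16−2)/6)² = 5.444
te_I = (1 + 4·2 + 3)/6 = 12/6 = 2; σ²_I = ((3−1)/6)² = 0.111
te_J = (2 + 4·7 + 18)/6 = 48/6 = 8; σ²_J = ((18−2)/6)² = 7.111

Forward pass:
ES_A = 0; EF_A = 13
ES_B = 0; EF_B = 8
ES_C = 8; EF_C = 8+10 = 18
ES_D = max(EF_A=13, EF_B=8) = 13; EF_D = 13+9 = 22
ES_E = 22; EF_E = 22+2 = 24
ES_F = 22; EF_F = 22+9 = 31
ES_G = 24; EF_G = 24+11 = 35
ES_H = 24; EF_H = 24+5 = 29
ES_I = 18; EF_I = 18+2 = 20
ES_J = max(EF_B=8, EF_F=31, EF_G=35, EF_H=29, EF_I=20) = 35; EF_J = 35+8 = 43
Expected project duration μ = 43 days. Critical path: A → D → E → G → J.

Variance along critical path = 1.000 + 4.000 + 0.111 + 4.000 + 7.111 = 16.222; σ = √16.222 = 4.028 days.
Z = (45 − 43) / 4.028 = 0.497
P(T ≤ 45) = Φ(0.497) ≈ 0.690

0.690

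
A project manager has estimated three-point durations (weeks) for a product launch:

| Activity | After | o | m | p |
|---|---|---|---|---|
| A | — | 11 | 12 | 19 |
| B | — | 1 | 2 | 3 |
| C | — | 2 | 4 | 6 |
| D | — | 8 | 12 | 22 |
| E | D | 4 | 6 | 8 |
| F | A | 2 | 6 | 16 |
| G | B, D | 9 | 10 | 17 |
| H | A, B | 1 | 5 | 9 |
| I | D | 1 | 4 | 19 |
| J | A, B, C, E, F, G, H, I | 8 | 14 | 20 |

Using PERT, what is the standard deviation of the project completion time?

3.35 weeks

te_A = (11 + 4·12 + 19)/6 = 78/6 = 13; σ²_A = ((19−11)/6)² = 1.778
te_B = (1 + 4·2 + 3)/6 = 12/6 = 2; σ²_B = ((3−1)/6)² = 0.111
te_C = (2 + 4·4 + 6)/6 = 24/6 = 4; σ²_C = ((6−2)/6)² = 0.444
te_D = (8 + 4·12 + 22)/6 = 78/6 = 13; σ²_D = ((22−8)/6)² = 5.444
te_E = (4 + 4·6 + 8)/6 = 36/6 = 6; σ²_E = ((8−4)/6)² = 0.444
te_F = (2 + 4·6 + 16)/6 = 42/6 = 7; σ²_F = ((16−2)/6)² = 5.444
te_G = (9 + 4·10 + 17)/6 = 66/6 = 11; σ²_G = ((17−9)/6)² = 1.778
te_H = (1 + 4·5 + 9)/6 = 30/6 = 5; σ²_H = ((9−1)/6)² = 1.778
te_I = (1 + 4·4 + 19)/6 = 36/6 = 6; σ²_I = ((19−1)/6)² = 9.000
te_J = (8 + 4·14 + 20)/6 = 84/6 = 14; σ²_J = ((20−8)/6)² = 4.000

Forward pass:
ES_A = 0; EF_A = 13
ES_B = 0; EF_B = 2
ES_C = 0; EF_C = 4
ES_D = 0; EF_D = 13
ES_E = 13; EF_E = 13+6 = 19
ES_F = 13; EF_F = 13+7 = 20
ES_G = max(EF_B=2, EF_D=13) = 13; EF_G = 13+11 = 24
ES_H = max(EF_A=13, EF_B=2) = 13; EF_H = 13+5 = 18
ES_I = 13; EF_I = 13+6 = 19
ES_J = max(EF_A=13, EF_B=2, EF_C=4, EF_E=19, EF_F=20, EF_G=24, EF_H=18, EF_I=19) = 24; EF_J = 24+14 = 38
Expected project duration μ = 38 weeks. Critical path: D → G → J.

Variance along critical path = 5.444 + 1.778 + 4.000 = 11.222
σ = √11.222 = 3.350 weeks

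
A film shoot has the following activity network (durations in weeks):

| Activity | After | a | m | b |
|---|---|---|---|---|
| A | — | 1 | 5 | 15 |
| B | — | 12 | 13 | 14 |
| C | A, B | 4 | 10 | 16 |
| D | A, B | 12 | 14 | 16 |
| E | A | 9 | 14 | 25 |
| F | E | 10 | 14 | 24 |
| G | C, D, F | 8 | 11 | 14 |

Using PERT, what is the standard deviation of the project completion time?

4.36 weeks

te_A = (1 + 4·5 + 15)/6 = 36/6 = 6; σ²_A = ((15−1)/6)² = 5.444
te_B = (12 + 4·13 + 14)/6 = 78/6 = 13; σ²_B = ((14−12)/6)² = 0.111
te_C = (4 + 4·10 + 16)/6 = 60/6 = 10; σ²_C = ((16−4)/6)² = 4.000
te_D = (12 + 4·14 + 16)/6 = 84/6 = 14; σ²_D = ((16−12)/6)² = 0.444
te_E = (9 + 4·14 + 25)/6 = 90/6 = 15; σ²_E = ((25−9)/6)² = 7.111
te_F = (10 + 4·14 + 24)/6 = 90/6 = 15; σ²_F = ((24−10)/6)² = 5.444
te_G = (8 + 4·11 + 14)/6 = 66/6 = 11; σ²_G = ((14−8)/6)² = 1.000

Forward pass:
ES_A = 0; EF_A = 6
ES_B = 0; EF_B = 13
ES_C = max(EF_A=6, EF_B=13) = 13; EF_C = 13+10 = 23
ES_D = max(EF_A=6, EF_B=13) = 13; EF_D = 13+14 = 27
ES_E = 6; EF_E = 6+15 = 21
ES_F = 21; EF_F = 21+15 = 36
ES_G = max(EF_C=23, EF_D=27, EF_F=36) = 36; EF_G = 36+11 = 47
Expected project duration μ = 47 weeks. Critical path: A → E → F → G.

Variance along critical path = 5.444 + 7.111 + 5.444 + 1.000 = 19.000
σ = √19.000 = 4.359 weeks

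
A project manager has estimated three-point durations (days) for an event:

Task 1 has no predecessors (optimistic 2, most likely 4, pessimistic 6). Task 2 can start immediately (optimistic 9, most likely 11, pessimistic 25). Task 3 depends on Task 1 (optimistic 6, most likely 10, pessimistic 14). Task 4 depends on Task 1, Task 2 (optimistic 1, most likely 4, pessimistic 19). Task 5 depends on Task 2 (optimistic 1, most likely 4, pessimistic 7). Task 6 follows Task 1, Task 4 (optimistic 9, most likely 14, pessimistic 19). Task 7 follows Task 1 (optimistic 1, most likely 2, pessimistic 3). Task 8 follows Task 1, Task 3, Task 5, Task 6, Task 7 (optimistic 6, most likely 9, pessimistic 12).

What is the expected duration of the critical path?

te_Task 1 = (2 + 4·4 + 6)/6 = 24/6 = 4
te_Task 2 = (9 + 4·11 + 25)/6 = 78/6 = 13
te_Task 3 = (6 + 4·10 + 14)/6 = 60/6 = 10
te_Task 4 = (1 + 4·4 + 19)/6 = 36/6 = 6
te_Task 5 = (1 + 4·4 + 7)/6 = 24/6 = 4
te_Task 6 = (9 + 4·14 + 19)/6 = 84/6 = 14
te_Task 7 = (1 + 4·2 + 3)/6 = 12/6 = 2
te_Task 8 = (6 + 4·9 + 12)/6 = 54/6 = 9

Forward pass:
ES_Task 1 = 0; EF_Task 1 = 4
ES_Task 2 = 0; EF_Task 2 = 13
ES_Task 3 = 4; EF_Task 3 = 4+10 = 14
ES_Task 4 = max(EF_Task 1=4, EF_Task 2=13) = 13; EF_Task 4 = 13+6 = 19
ES_Task 5 = 13; EF_Task 5 = 13+4 = 17
ES_Task 6 = max(EF_Task 1=4, EF_Task 4=19) = 19; EF_Task 6 = 19+14 = 33
ES_Task 7 = 4; EF_Task 7 = 4+2 = 6
ES_Task 8 = max(EF_Task 1=4, EF_Task 3=14, EF_Task 5=17, EF_Task 6=33, EF_Task 7=6) = 33; EF_Task 8 = 33+9 = 42
Expected project duration μ = 42 days. Critical path: Task 2 → Task 4 → Task 6 → Task 8.

42 days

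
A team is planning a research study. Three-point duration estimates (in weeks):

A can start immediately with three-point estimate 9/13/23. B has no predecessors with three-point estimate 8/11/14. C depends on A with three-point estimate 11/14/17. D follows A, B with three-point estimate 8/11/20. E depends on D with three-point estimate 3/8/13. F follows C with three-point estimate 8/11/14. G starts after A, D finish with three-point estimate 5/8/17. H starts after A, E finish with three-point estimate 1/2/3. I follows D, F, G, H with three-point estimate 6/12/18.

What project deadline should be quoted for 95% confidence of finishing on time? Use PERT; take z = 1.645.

56.6 weeks

te_A = (9 + 4·13 + 23)/6 = 84/6 = 14; σ²_A = ((23−9)/6)² = 5.444
te_B = (8 + 4·11 + 14)/6 = 66/6 = 11; σ²_B = ((14−8)/6)² = 1.000
te_C = (11 + 4·14 + 17)/6 = 84/6 = 14; σ²_C = ((17−11)/6)² = 1.000
te_D = (8 + 4·11 + 20)/6 = 72/6 = 12; σ²_D = ((20−8)/6)² = 4.000
te_E = (3 + 4·8 + 13)/6 = 48/6 = 8; σ²_E = ((13−3)/6)² = 2.778
te_F = (8 + 4·11 + 14)/6 = 66/6 = 11; σ²_F = ((14−8)/6)² = 1.000
te_G = (5 + 4·8 + 17)/6 = 54/6 = 9; σ²_G = ((17−5)/6)² = 4.000
te_H = (1 + 4·2 + 3)/6 = 12/6 = 2; σ²_H = ((3−1)/6)² = 0.111
te_I = (6 + 4·12 + 18)/6 = 72/6 = 12; σ²_I = ((18−6)/6)² = 4.000

Forward pass:
ES_A = 0; EF_A = 14
ES_B = 0; EF_B = 11
ES_C = 14; EF_C = 14+14 = 28
ES_D = max(EF_A=14, EF_B=11) = 14; EF_D = 14+12 = 26
ES_E = 26; EF_E = 26+8 = 34
ES_F = 28; EF_F = 28+11 = 39
ES_G = max(EF_A=14, EF_D=26) = 26; EF_G = 26+9 = 35
ES_H = max(EF_A=14, EF_E=34) = 34; EF_H = 34+2 = 36
ES_I = max(EF_D=26, EF_F=39, EF_G=35, EF_H=36) = 39; EF_I = 39+12 = 51
Expected project duration μ = 51 weeks. Critical path: A → C → F → I.

Variance along critical path = 5.444 + 1.000 + 1.000 + 4.000 = 11.444; σ = 3.383 weeks.
D = μ + z·σ = 51 + 1.645·3.383 = 56.6 weeks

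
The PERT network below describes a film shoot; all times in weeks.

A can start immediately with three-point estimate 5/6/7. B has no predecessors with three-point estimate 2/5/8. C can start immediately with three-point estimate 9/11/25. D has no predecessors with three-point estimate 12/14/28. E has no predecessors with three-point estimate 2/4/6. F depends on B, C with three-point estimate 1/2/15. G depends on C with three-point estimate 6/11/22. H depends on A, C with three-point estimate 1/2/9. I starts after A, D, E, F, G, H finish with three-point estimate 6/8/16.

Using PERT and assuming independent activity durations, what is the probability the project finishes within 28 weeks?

0.073

te_A = (5 + 4·6 + 7)/6 = 36/6 = 6; σ²_A = ((7−5)/6)² = 0.111
te_B = (2 + 4·5 + 8)/6 = 30/6 = 5; σ²_B = ((8−2)/6)² = 1.000
te_C = (9 + 4·11 + 25)/6 = 78/6 = 13; σ²_C = ((25−9)/6)² = 7.111
te_D = (12 + 4·14 + 28)/6 = 96/6 = 16; σ²_D = ((28−12)/6)² = 7.111
te_E = (2 + 4·4 + 6)/6 = 24/6 = 4; σ²_E = ((6−2)/6)² = 0.444
te_F = (1 + 4·2 + 15)/6 = 24/6 = 4; σ²_F = ((15−1)/6)² = 5.444
te_G = (6 + 4·11 + 22)/6 = 72/6 = 12; σ²_G = ((22−6)/6)² = 7.111
te_H = (1 + 4·2 + 9)/6 = 18/6 = 3; σ²_H = ((9−1)/6)² = 1.778
te_I = (6 + 4·8 + 16)/6 = 54/6 = 9; σ²_I = ((16−6)/6)² = 2.778

Forward pass:
ES_A = 0; EF_A = 6
ES_B = 0; EF_B = 5
ES_C = 0; EF_C = 13
ES_D = 0; EF_D = 16
ES_E = 0; EF_E = 4
ES_F = max(EF_B=5, EF_C=13) = 13; EF_F = 13+4 = 17
ES_G = 13; EF_G = 13+12 = 25
ES_H = max(EF_A=6, EF_C=13) = 13; EF_H = 13+3 = 16
ES_I = max(EF_A=6, EF_D=16, EF_E=4, EF_F=17, EF_G=25, EF_H=16) = 25; EF_I = 25+9 = 34
Expected project duration μ = 34 weeks. Critical path: C → G → I.

Variance along critical path = 7.111 + 7.111 + 2.778 = 17.000; σ = √17.000 = 4.123 weeks.
Z = (28 − 34) / 4.123 = -1.455
P(T ≤ 28) = Φ(-1.455) ≈ 0.073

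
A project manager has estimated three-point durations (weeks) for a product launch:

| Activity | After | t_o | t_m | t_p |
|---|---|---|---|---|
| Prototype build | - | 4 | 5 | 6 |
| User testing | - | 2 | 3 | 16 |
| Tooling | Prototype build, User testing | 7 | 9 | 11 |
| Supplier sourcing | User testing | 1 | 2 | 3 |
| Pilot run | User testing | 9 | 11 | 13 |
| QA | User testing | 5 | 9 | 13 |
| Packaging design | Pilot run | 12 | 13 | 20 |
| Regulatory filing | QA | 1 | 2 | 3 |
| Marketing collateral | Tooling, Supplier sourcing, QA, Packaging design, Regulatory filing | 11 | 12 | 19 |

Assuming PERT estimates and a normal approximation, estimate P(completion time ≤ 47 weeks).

0.903

te_Prototype build = (4 + 4·5 + 6)/6 = 30/6 = 5; σ²_Prototype build = ((6−4)/6)² = 0.111
te_User testing = (2 + 4·3 + 16)/6 = 30/6 = 5; σ²_User testing = ((16−2)/6)² = 5.444
te_Tooling = (7 + 4·9 + 11)/6 = 54/6 = 9; σ²_Tooling = ((11−7)/6)² = 0.444
te_Supplier sourcing = (1 + 4·2 + 3)/6 = 12/6 = 2; σ²_Supplier sourcing = ((3−1)/6)² = 0.111
te_Pilot run = (9 + 4·11 + 13)/6 = 66/6 = 11; σ²_Pilot run = ((13−9)/6)² = 0.444
te_QA = (5 + 4·9 + 13)/6 = 54/6 = 9; σ²_QA = ((13−5)/6)² = 1.778
te_Packaging design = (12 + 4·13 + 20)/6 = 84/6 = 14; σ²_Packaging design = ((20−12)/6)² = 1.778
te_Regulatory filing = (1 + 4·2 + 3)/6 = 12/6 = 2; σ²_Regulatory filing = ((3−1)/6)² = 0.111
te_Marketing collateral = (11 + 4·12 + 19)/6 = 78/6 = 13; σ²_Marketing collateral = ((19−11)/6)² = 1.778

Forward pass:
ES_Prototype build = 0; EF_Prototype build = 5
ES_User testing = 0; EF_User testing = 5
ES_Tooling = max(EF_Prototype build=5, EF_User testing=5) = 5; EF_Tooling = 5+9 = 14
ES_Supplier sourcing = 5; EF_Supplier sourcing = 5+2 = 7
ES_Pilot run = 5; EF_Pilot run = 5+11 = 16
ES_QA = 5; EF_QA = 5+9 = 14
ES_Packaging design = 16; EF_Packaging design = 16+14 = 30
ES_Regulatory filing = 14; EF_Regulatory filing = 14+2 = 16
ES_Marketing collateral = max(EF_Tooling=14, EF_Supplier sourcing=7, EF_QA=14, EF_Packaging design=30, EF_Regulatory filing=16) = 30; EF_Marketing collateral = 30+13 = 43
Expected project duration μ = 43 weeks. Critical path: User testing → Pilot run → Packaging design → Marketing collateral.

Variance along critical path = 5.444 + 0.444 + 1.778 + 1.778 = 9.444; σ = √9.444 = 3.073 weeks.
Z = (47 − 43) / 3.073 = 1.302
P(T ≤ 47) = Φ(1.302) ≈ 0.903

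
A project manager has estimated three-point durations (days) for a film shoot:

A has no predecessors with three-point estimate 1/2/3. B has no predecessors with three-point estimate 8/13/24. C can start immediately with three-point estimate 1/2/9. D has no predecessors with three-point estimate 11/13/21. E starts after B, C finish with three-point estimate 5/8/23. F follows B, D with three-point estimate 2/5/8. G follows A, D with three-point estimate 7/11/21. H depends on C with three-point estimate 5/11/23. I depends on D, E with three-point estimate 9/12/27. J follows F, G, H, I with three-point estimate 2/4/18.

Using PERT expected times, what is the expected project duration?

te_A = (1 + 4·2 + 3)/6 = 12/6 = 2
te_B = (8 + 4·13 + 24)/6 = 84/6 = 14
te_C = (1 + 4·2 + 9)/6 = 18/6 = 3
te_D = (11 + 4·13 + 21)/6 = 84/6 = 14
te_E = (5 + 4·8 + 23)/6 = 60/6 = 10
te_F = (2 + 4·5 + 8)/6 = 30/6 = 5
te_G = (7 + 4·11 + 21)/6 = 72/6 = 12
te_H = (5 + 4·11 + 23)/6 = 72/6 = 12
te_I = (9 + 4·12 + 27)/6 = 84/6 = 14
te_J = (2 + 4·4 + 18)/6 = 36/6 = 6

Forward pass:
ES_A = 0; EF_A = 2
ES_B = 0; EF_B = 14
ES_C = 0; EF_C = 3
ES_D = 0; EF_D = 14
ES_E = max(EF_B=14, EF_C=3) = 14; EF_E = 14+10 = 24
ES_F = max(EF_B=14, EF_D=14) = 14; EF_F = 14+5 = 19
ES_G = max(EF_A=2, EF_D=14) = 14; EF_G = 14+12 = 26
ES_H = 3; EF_H = 3+12 = 15
ES_I = max(EF_D=14, EF_E=24) = 24; EF_I = 24+14 = 38
ES_J = max(EF_F=19, EF_G=26, EF_H=15, EF_I=38) = 38; EF_J = 38+6 = 44
Expected project duration μ = 44 days. Critical path: B → E → I → J.

44 days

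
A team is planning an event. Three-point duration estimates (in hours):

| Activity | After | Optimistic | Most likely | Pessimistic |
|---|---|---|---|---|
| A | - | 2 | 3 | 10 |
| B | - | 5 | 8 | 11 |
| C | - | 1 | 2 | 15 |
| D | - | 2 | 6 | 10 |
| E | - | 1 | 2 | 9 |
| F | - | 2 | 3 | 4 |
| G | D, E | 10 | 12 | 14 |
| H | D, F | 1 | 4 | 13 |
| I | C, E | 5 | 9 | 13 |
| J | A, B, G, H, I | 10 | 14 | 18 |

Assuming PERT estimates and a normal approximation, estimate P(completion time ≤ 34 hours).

0.841

te_A = (2 + 4·3 + 10)/6 = 24/6 = 4; σ²_A = ((10−2)/6)² = 1.778
te_B = (5 + 4·8 + 11)/6 = 48/6 = 8; σ²_B = ((11−5)/6)² = 1.000
te_C = (1 + 4·2 + 15)/6 = 24/6 = 4; σ²_C = ((15−1)/6)² = 5.444
te_D = (2 + 4·6 + 10)/6 = 36/6 = 6; σ²_D = ((10−2)/6)² = 1.778
te_E = (1 + 4·2 + 9)/6 = 18/6 = 3; σ²_E = ((9−1)/6)² = 1.778
te_F = (2 + 4·3 + 4)/6 = 18/6 = 3; σ²_F = ((4−2)/6)² = 0.111
te_G = (10 + 4·12 + 14)/6 = 72/6 = 12; σ²_G = ((14−10)/6)² = 0.444
te_H = (1 + 4·4 + 13)/6 = 30/6 = 5; σ²_H = ((13−1)/6)² = 4.000
te_I = (5 + 4·9 + 13)/6 = 54/6 = 9; σ²_I = ((13−5)/6)² = 1.778
te_J = (10 + 4·14 + 18)/6 = 84/6 = 14; σ²_J = ((18−10)/6)² = 1.778

Forward pass:
ES_A = 0; EF_A = 4
ES_B = 0; EF_B = 8
ES_C = 0; EF_C = 4
ES_D = 0; EF_D = 6
ES_E = 0; EF_E = 3
ES_F = 0; EF_F = 3
ES_G = max(EF_D=6, EF_E=3) = 6; EF_G = 6+12 = 18
ES_H = max(EF_D=6, EF_F=3) = 6; EF_H = 6+5 = 11
ES_I = max(EF_C=4, EF_E=3) = 4; EF_I = 4+9 = 13
ES_J = max(EF_A=4, EF_B=8, EF_G=18, EF_H=11, EF_I=13) = 18; EF_J = 18+14 = 32
Expected project duration μ = 32 hours. Critical path: D → G → J.

Variance along critical path = 1.778 + 0.444 + 1.778 = 4.000; σ = √4.000 = 2.000 hours.
Z = (34 − 32) / 2.000 = 1.000
P(T ≤ 34) = Φ(1.000) ≈ 0.841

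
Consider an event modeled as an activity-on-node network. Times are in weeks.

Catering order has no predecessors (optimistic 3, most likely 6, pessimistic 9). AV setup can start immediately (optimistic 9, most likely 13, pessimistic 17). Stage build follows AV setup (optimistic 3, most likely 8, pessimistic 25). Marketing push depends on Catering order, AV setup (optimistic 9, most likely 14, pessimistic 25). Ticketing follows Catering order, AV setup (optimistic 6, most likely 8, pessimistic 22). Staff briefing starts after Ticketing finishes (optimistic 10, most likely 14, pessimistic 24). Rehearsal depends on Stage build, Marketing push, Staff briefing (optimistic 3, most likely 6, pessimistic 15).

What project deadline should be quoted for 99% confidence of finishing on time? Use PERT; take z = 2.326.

te_Catering order = (3 + 4·6 + 9)/6 = 36/6 = 6; σ²_Catering order = ((9−3)/6)² = 1.000
te_AV setup = (9 + 4·13 + 17)/6 = 78/6 = 13; σ²_AV setup = ((17−9)/6)² = 1.778
te_Stage build = (3 + 4·8 + 25)/6 = 60/6 = 10; σ²_Stage build = ((25−3)/6)² = 13.444
te_Marketing push = (9 + 4·14 + 25)/6 = 90/6 = 15; σ²_Marketing push = ((25−9)/6)² = 7.111
te_Ticketing = (6 + 4·8 + 22)/6 = 60/6 = 10; σ²_Ticketing = ((22−6)/6)² = 7.111
te_Staff briefing = (10 + 4·14 + 24)/6 = 90/6 = 15; σ²_Staff briefing = ((24−10)/6)² = 5.444
te_Rehearsal = (3 + 4·6 + 15)/6 = 42/6 = 7; σ²_Rehearsal = ((15−3)/6)² = 4.000

Forward pass:
ES_Catering order = 0; EF_Catering order = 6
ES_AV setup = 0; EF_AV setup = 13
ES_Stage build = 13; EF_Stage build = 13+10 = 23
ES_Marketing push = max(EF_Catering order=6, EF_AV setup=13) = 13; EF_Marketing push = 13+15 = 28
ES_Ticketing = max(EF_Catering order=6, EF_AV setup=13) = 13; EF_Ticketing = 13+10 = 23
ES_Staff briefing = 23; EF_Staff briefing = 23+15 = 38
ES_Rehearsal = max(EF_Stage build=23, EF_Marketing push=28, EF_Staff briefing=38) = 38; EF_Rehearsal = 38+7 = 45
Expected project duration μ = 45 weeks. Critical path: AV setup → Ticketing → Staff briefing → Rehearsal.

Variance along critical path = 1.778 + 7.111 + 5.444 + 4.000 = 18.333; σ = 4.282 weeks.
D = μ + z·σ = 45 + 2.326·4.282 = 55.0 weeks

55.0 weeks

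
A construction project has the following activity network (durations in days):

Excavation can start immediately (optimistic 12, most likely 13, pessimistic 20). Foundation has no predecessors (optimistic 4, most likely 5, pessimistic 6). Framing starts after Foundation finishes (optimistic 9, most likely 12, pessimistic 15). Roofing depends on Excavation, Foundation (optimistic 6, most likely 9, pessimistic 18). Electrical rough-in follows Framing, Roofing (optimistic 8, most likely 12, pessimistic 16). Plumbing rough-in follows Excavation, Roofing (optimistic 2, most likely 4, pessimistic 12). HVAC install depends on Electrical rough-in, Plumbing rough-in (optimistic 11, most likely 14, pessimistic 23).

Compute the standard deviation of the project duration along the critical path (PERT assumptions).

3.40 days

te_Excavation = (12 + 4·13 + 20)/6 = 84/6 = 14; σ²_Excavation = ((20−12)/6)² = 1.778
te_Foundation = (4 + 4·5 + 6)/6 = 30/6 = 5; σ²_Foundation = ((6−4)/6)² = 0.111
te_Framing = (9 + 4·12 + 15)/6 = 72/6 = 12; σ²_Framing = ((15−9)/6)² = 1.000
te_Roofing = (6 + 4·9 + 18)/6 = 60/6 = 10; σ²_Roofing = ((18−6)/6)² = 4.000
te_Electrical rough-in = (8 + 4·12 + 16)/6 = 72/6 = 12; σ²_Electrical rough-in = ((16−8)/6)² = 1.778
te_Plumbing rough-in = (2 + 4·4 + 12)/6 = 30/6 = 5; σ²_Plumbing rough-in = ((12−2)/6)² = 2.778
te_HVAC install = (11 + 4·14 + 23)/6 = 90/6 = 15; σ²_HVAC install = ((23−11)/6)² = 4.000

Forward pass:
ES_Excavation = 0; EF_Excavation = 14
ES_Foundation = 0; EF_Foundation = 5
ES_Framing = 5; EF_Framing = 5+12 = 17
ES_Roofing = max(EF_Excavation=14, EF_Foundation=5) = 14; EF_Roofing = 14+10 = 24
ES_Electrical rough-in = max(EF_Framing=17, EF_Roofing=24) = 24; EF_Electrical rough-in = 24+12 = 36
ES_Plumbing rough-in = max(EF_Excavation=14, EF_Roofing=24) = 24; EF_Plumbing rough-in = 24+5 = 29
ES_HVAC install = max(EF_Electrical rough-in=36, EF_Plumbing rough-in=29) = 36; EF_HVAC install = 36+15 = 51
Expected project duration μ = 51 days. Critical path: Excavation → Roofing → Electrical rough-in → HVAC install.

Variance along critical path = 1.778 + 4.000 + 1.778 + 4.000 = 11.556
σ = √11.556 = 3.399 days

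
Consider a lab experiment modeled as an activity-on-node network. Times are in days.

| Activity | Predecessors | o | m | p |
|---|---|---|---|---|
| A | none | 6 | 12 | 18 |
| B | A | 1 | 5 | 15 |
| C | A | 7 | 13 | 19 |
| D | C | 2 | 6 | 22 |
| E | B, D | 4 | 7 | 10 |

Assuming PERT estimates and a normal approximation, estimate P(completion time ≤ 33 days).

te_A = (6 + 4·12 + 18)/6 = 72/6 = 12; σ²_A = ((18−6)/6)² = 4.000
te_B = (1 + 4·5 + 15)/6 = 36/6 = 6; σ²_B = ((15−1)/6)² = 5.444
te_C = (7 + 4·13 + 19)/6 = 78/6 = 13; σ²_C = ((19−7)/6)² = 4.000
te_D = (2 + 4·6 + 22)/6 = 48/6 = 8; σ²_D = ((22−2)/6)² = 11.111
te_E = (4 + 4·7 + 10)/6 = 42/6 = 7; σ²_E = ((10−4)/6)² = 1.000

Forward pass:
ES_A = 0; EF_A = 12
ES_B = 12; EF_B = 12+6 = 18
ES_C = 12; EF_C = 12+13 = 25
ES_D = 25; EF_D = 25+8 = 33
ES_E = max(EF_B=18, EF_D=33) = 33; EF_E = 33+7 = 40
Expected project duration μ = 40 days. Critical path: A → C → D → E.

Variance along critical path = 4.000 + 4.000 + 11.111 + 1.000 = 20.111; σ = √20.111 = 4.485 days.
Z = (33 − 40) / 4.485 = -1.561
P(T ≤ 33) = Φ(-1.561) ≈ 0.059

0.059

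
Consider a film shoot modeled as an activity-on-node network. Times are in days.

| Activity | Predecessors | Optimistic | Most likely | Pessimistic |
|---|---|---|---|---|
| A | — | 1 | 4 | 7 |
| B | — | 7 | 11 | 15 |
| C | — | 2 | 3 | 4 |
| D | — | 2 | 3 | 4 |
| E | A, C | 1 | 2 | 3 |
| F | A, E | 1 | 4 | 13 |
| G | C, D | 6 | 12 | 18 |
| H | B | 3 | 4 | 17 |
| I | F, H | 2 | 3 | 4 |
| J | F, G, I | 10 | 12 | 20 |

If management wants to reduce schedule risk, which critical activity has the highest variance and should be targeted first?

te_A = (1 + 4·4 + 7)/6 = 24/6 = 4; σ²_A = ((7−1)/6)² = 1.000
te_B = (7 + 4·11 + 15)/6 = 66/6 = 11; σ²_B = ((15−7)/6)² = 1.778
te_C = (2 + 4·3 + 4)/6 = 18/6 = 3; σ²_C = ((4−2)/6)² = 0.111
te_D = (2 + 4·3 + 4)/6 = 18/6 = 3; σ²_D = ((4−2)/6)² = 0.111
te_E = (1 + 4·2 + 3)/6 = 12/6 = 2; σ²_E = ((3−1)/6)² = 0.111
te_F = (1 + 4·4 + 13)/6 = 30/6 = 5; σ²_F = ((13−1)/6)² = 4.000
te_G = (6 + 4·12 + 18)/6 = 72/6 = 12; σ²_G = ((18−6)/6)² = 4.000
te_H = (3 + 4·4 + 17)/6 = 36/6 = 6; σ²_H = ((17−3)/6)² = 5.444
te_I = (2 + 4·3 + 4)/6 = 18/6 = 3; σ²_I = ((4−2)/6)² = 0.111
te_J = (10 + 4·12 + 20)/6 = 78/6 = 13; σ²_J = ((20−10)/6)² = 2.778

Forward pass:
ES_A = 0; EF_A = 4
ES_B = 0; EF_B = 11
ES_C = 0; EF_C = 3
ES_D = 0; EF_D = 3
ES_E = max(EF_A=4, EF_C=3) = 4; EF_E = 4+2 = 6
ES_F = max(EF_A=4, EF_E=6) = 6; EF_F = 6+5 = 11
ES_G = max(EF_C=3, EF_D=3) = 3; EF_G = 3+12 = 15
ES_H = 11; EF_H = 11+6 = 17
ES_I = max(EF_F=11, EF_H=17) = 17; EF_I = 17+3 = 20
ES_J = max(EF_F=11, EF_G=15, EF_I=20) = 20; EF_J = 20+13 = 33
Expected project duration μ = 33 days. Critical path: B → H → I → J.

Variances on critical path: σ²_B=1.778, σ²_H=5.444, σ²_I=0.111, σ²_J=2.778.
Largest is σ²_H = 5.444.

H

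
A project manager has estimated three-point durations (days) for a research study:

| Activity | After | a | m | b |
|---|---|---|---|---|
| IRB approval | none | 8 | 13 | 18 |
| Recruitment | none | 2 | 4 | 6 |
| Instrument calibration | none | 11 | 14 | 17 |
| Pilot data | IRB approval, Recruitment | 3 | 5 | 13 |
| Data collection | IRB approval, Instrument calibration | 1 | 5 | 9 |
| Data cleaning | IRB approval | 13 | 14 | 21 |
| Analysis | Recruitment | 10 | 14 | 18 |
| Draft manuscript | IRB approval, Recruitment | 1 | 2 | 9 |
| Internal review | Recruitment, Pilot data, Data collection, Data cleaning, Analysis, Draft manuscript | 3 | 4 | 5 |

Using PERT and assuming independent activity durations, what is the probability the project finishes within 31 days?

te_IRB approval = (8 + 4·13 + 18)/6 = 78/6 = 13; σ²_IRB approval = ((18−8)/6)² = 2.778
te_Recruitment = (2 + 4·4 + 6)/6 = 24/6 = 4; σ²_Recruitment = ((6−2)/6)² = 0.444
te_Instrument calibration = (11 + 4·14 + 17)/6 = 84/6 = 14; σ²_Instrument calibration = ((17−11)/6)² = 1.000
te_Pilot data = (3 + 4·5 + 13)/6 = 36/6 = 6; σ²_Pilot data = ((13−3)/6)² = 2.778
te_Data collection = (1 + 4·5 + 9)/6 = 30/6 = 5; σ²_Data collection = ((9−1)/6)² = 1.778
te_Data cleaning = (13 + 4·14 + 21)/6 = 90/6 = 15; σ²_Data cleaning = ((21−13)/6)² = 1.778
te_Analysis = (10 + 4·14 + 18)/6 = 84/6 = 14; σ²_Analysis = ((18−10)/6)² = 1.778
te_Draft manuscript = (1 + 4·2 + 9)/6 = 18/6 = 3; σ²_Draft manuscript = ((9−1)/6)² = 1.778
te_Internal review = (3 + 4·4 + 5)/6 = 24/6 = 4; σ²_Internal review = ((5−3)/6)² = 0.111

Forward pass:
ES_IRB approval = 0; EF_IRB approval = 13
ES_Recruitment = 0; EF_Recruitment = 4
ES_Instrument calibration = 0; EF_Instrument calibration = 14
ES_Pilot data = max(EF_IRB approval=13, EF_Recruitment=4) = 13; EF_Pilot data = 13+6 = 19
ES_Data collection = max(EF_IRB approval=13, EF_Instrument calibration=14) = 14; EF_Data collection = 14+5 = 19
ES_Data cleaning = 13; EF_Data cleaning = 13+15 = 28
ES_Analysis = 4; EF_Analysis = 4+14 = 18
ES_Draft manuscript = max(EF_IRB approval=13, EF_Recruitment=4) = 13; EF_Draft manuscript = 13+3 = 16
ES_Internal review = max(EF_Recruitment=4, EF_Pilot data=19, EF_Data collection=19, EF_Data cleaning=28, EF_Analysis=18, EF_Draft manuscript=16) = 28; EF_Internal review = 28+4 = 32
Expected project duration μ = 32 days. Critical path: IRB approval → Data cleaning → Internal review.

Variance along critical path = 2.778 + 1.778 + 0.111 = 4.667; σ = √4.667 = 2.160 days.
Z = (31 − 32) / 2.160 = -0.463
P(T ≤ 31) = Φ(-0.463) ≈ 0.322

0.322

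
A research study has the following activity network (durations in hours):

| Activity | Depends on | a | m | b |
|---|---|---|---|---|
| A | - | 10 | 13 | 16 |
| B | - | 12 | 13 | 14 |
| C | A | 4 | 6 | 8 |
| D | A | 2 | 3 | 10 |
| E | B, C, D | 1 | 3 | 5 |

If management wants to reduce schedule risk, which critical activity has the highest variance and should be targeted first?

te_A = (10 + 4·13 + 16)/6 = 78/6 = 13; σ²_A = ((16−10)/6)² = 1.000
te_B = (12 + 4·13 + 14)/6 = 78/6 = 13; σ²_B = ((14−12)/6)² = 0.111
te_C = (4 + 4·6 + 8)/6 = 36/6 = 6; σ²_C = ((8−4)/6)² = 0.444
te_D = (2 + 4·3 + 10)/6 = 24/6 = 4; σ²_D = ((10−2)/6)² = 1.778
te_E = (1 + 4·3 + 5)/6 = 18/6 = 3; σ²_E = ((5−1)/6)² = 0.444

Forward pass:
ES_A = 0; EF_A = 13
ES_B = 0; EF_B = 13
ES_C = 13; EF_C = 13+6 = 19
ES_D = 13; EF_D = 13+4 = 17
ES_E = max(EF_B=13, EF_C=19, EF_D=17) = 19; EF_E = 19+3 = 22
Expected project duration μ = 22 hours. Critical path: A → C → E.

Variances on critical path: σ²_A=1.000, σ²_C=0.444, σ²_E=0.444.
Largest is σ²_A = 1.000.

A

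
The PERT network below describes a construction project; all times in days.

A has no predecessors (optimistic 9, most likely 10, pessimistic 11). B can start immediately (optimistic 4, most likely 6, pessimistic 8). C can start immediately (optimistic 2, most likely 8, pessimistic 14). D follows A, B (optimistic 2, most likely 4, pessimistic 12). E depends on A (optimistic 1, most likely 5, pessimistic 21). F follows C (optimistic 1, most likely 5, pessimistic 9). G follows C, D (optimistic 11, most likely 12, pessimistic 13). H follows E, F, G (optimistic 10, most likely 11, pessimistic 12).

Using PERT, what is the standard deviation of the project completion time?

1.76 days

te_A = (9 + 4·10 + 11)/6 = 60/6 = 10; σ²_A = ((11−9)/6)² = 0.111
te_B = (4 + 4·6 + 8)/6 = 36/6 = 6; σ²_B = ((8−4)/6)² = 0.444
te_C = (2 + 4·8 + 14)/6 = 48/6 = 8; σ²_C = ((14−2)/6)² = 4.000
te_D = (2 + 4·4 + 12)/6 = 30/6 = 5; σ²_D = ((12−2)/6)² = 2.778
te_E = (1 + 4·5 + 21)/6 = 42/6 = 7; σ²_E = ((21−1)/6)² = 11.111
te_F = (1 + 4·5 + 9)/6 = 30/6 = 5; σ²_F = ((9−1)/6)² = 1.778
te_G = (11 + 4·12 + 13)/6 = 72/6 = 12; σ²_G = ((13−11)/6)² = 0.111
te_H = (10 + 4·11 + 12)/6 = 66/6 = 11; σ²_H = ((12−10)/6)² = 0.111

Forward pass:
ES_A = 0; EF_A = 10
ES_B = 0; EF_B = 6
ES_C = 0; EF_C = 8
ES_D = max(EF_A=10, EF_B=6) = 10; EF_D = 10+5 = 15
ES_E = 10; EF_E = 10+7 = 17
ES_F = 8; EF_F = 8+5 = 13
ES_G = max(EF_C=8, EF_D=15) = 15; EF_G = 15+12 = 27
ES_H = max(EF_E=17, EF_F=13, EF_G=27) = 27; EF_H = 27+11 = 38
Expected project duration μ = 38 days. Critical path: A → D → G → H.

Variance along critical path = 0.111 + 2.778 + 0.111 + 0.111 = 3.111
σ = √3.111 = 1.764 days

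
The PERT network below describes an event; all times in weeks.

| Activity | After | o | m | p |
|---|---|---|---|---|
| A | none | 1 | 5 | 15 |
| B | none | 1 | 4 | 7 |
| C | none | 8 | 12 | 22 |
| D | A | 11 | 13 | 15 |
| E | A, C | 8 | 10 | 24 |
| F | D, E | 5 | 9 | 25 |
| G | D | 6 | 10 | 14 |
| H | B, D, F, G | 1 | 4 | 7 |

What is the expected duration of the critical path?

te_A = (1 + 4·5 + 15)/6 = 36/6 = 6
te_B = (1 + 4·4 + 7)/6 = 24/6 = 4
te_C = (8 + 4·12 + 22)/6 = 78/6 = 13
te_D = (11 + 4·13 + 15)/6 = 78/6 = 13
te_E = (8 + 4·10 + 24)/6 = 72/6 = 12
te_F = (5 + 4·9 + 25)/6 = 66/6 = 11
te_G = (6 + 4·10 + 14)/6 = 60/6 = 10
te_H = (1 + 4·4 + 7)/6 = 24/6 = 4

Forward pass:
ES_A = 0; EF_A = 6
ES_B = 0; EF_B = 4
ES_C = 0; EF_C = 13
ES_D = 6; EF_D = 6+13 = 19
ES_E = max(EF_A=6, EF_C=13) = 13; EF_E = 13+12 = 25
ES_F = max(EF_D=19, EF_E=25) = 25; EF_F = 25+11 = 36
ES_G = 19; EF_G = 19+10 = 29
ES_H = max(EF_B=4, EF_D=19, EF_F=36, EF_G=29) = 36; EF_H = 36+4 = 40
Expected project duration μ = 40 weeks. Critical path: C → E → F → H.

40 weeks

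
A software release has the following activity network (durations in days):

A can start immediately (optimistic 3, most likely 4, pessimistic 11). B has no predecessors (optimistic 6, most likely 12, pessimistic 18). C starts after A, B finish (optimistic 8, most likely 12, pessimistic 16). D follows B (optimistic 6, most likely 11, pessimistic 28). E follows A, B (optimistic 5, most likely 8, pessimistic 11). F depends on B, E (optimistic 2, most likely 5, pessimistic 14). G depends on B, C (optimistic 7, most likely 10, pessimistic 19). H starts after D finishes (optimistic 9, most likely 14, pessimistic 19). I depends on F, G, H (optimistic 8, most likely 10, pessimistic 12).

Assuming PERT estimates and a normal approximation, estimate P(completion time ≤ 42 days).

0.062

te_A = (3 + 4·4 + 11)/6 = 30/6 = 5; σ²_A = ((11−3)/6)² = 1.778
te_B = (6 + 4·12 + 18)/6 = 72/6 = 12; σ²_B = ((18−6)/6)² = 4.000
te_C = (8 + 4·12 + 16)/6 = 72/6 = 12; σ²_C = ((16−8)/6)² = 1.778
te_D = (6 + 4·11 + 28)/6 = 78/6 = 13; σ²_D = ((28−6)/6)² = 13.444
te_E = (5 + 4·8 + 11)/6 = 48/6 = 8; σ²_E = ((11−5)/6)² = 1.000
te_F = (2 + 4·5 + 14)/6 = 36/6 = 6; σ²_F = ((14−2)/6)² = 4.000
te_G = (7 + 4·10 + 19)/6 = 66/6 = 11; σ²_G = ((19−7)/6)² = 4.000
te_H = (9 + 4·14 + 19)/6 = 84/6 = 14; σ²_H = ((19−9)/6)² = 2.778
te_I = (8 + 4·10 + 12)/6 = 60/6 = 10; σ²_I = ((12−8)/6)² = 0.444

Forward pass:
ES_A = 0; EF_A = 5
ES_B = 0; EF_B = 12
ES_C = max(EF_A=5, EF_B=12) = 12; EF_C = 12+12 = 24
ES_D = 12; EF_D = 12+13 = 25
ES_E = max(EF_A=5, EF_B=12) = 12; EF_E = 12+8 = 20
ES_F = max(EF_B=12, EF_E=20) = 20; EF_F = 20+6 = 26
ES_G = max(EF_B=12, EF_C=24) = 24; EF_G = 24+11 = 35
ES_H = 25; EF_H = 25+14 = 39
ES_I = max(EF_F=26, EF_G=35, EF_H=39) = 39; EF_I = 39+10 = 49
Expected project duration μ = 49 days. Critical path: B → D → H → I.

Variance along critical path = 4.000 + 13.444 + 2.778 + 0.444 = 20.667; σ = √20.667 = 4.546 days.
Z = (42 − 49) / 4.546 = -1.540
P(T ≤ 42) = Φ(-1.540) ≈ 0.062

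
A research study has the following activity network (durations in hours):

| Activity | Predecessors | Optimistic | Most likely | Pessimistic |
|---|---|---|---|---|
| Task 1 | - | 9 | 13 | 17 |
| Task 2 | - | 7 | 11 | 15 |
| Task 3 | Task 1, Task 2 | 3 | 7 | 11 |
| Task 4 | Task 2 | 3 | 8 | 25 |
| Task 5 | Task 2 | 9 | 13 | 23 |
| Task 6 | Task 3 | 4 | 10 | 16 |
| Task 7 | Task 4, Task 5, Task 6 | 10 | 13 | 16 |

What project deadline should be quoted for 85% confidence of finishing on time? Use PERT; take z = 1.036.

46.0 hours

te_Task 1 = (9 + 4·13 + 17)/6 = 78/6 = 13; σ²_Task 1 = ((17−9)/6)² = 1.778
te_Task 2 = (7 + 4·11 + 15)/6 = 66/6 = 11; σ²_Task 2 = ((15−7)/6)² = 1.778
te_Task 3 = (3 + 4·7 + 11)/6 = 42/6 = 7; σ²_Task 3 = ((11−3)/6)² = 1.778
te_Task 4 = (3 + 4·8 + 25)/6 = 60/6 = 10; σ²_Task 4 = ((25−3)/6)² = 13.444
te_Task 5 = (9 + 4·13 + 23)/6 = 84/6 = 14; σ²_Task 5 = ((23−9)/6)² = 5.444
te_Task 6 = (4 + 4·10 + 16)/6 = 60/6 = 10; σ²_Task 6 = ((16−4)/6)² = 4.000
te_Task 7 = (10 + 4·13 + 16)/6 = 78/6 = 13; σ²_Task 7 = ((16−10)/6)² = 1.000

Forward pass:
ES_Task 1 = 0; EF_Task 1 = 13
ES_Task 2 = 0; EF_Task 2 = 11
ES_Task 3 = max(EF_Task 1=13, EF_Task 2=11) = 13; EF_Task 3 = 13+7 = 20
ES_Task 4 = 11; EF_Task 4 = 11+10 = 21
ES_Task 5 = 11; EF_Task 5 = 11+14 = 25
ES_Task 6 = 20; EF_Task 6 = 20+10 = 30
ES_Task 7 = max(EF_Task 4=21, EF_Task 5=25, EF_Task 6=30) = 30; EF_Task 7 = 30+13 = 43
Expected project duration μ = 43 hours. Critical path: Task 1 → Task 3 → Task 6 → Task 7.

Variance along critical path = 1.778 + 1.778 + 4.000 + 1.000 = 8.556; σ = 2.925 hours.
D = μ + z·σ = 43 + 1.036·2.925 = 46.0 hours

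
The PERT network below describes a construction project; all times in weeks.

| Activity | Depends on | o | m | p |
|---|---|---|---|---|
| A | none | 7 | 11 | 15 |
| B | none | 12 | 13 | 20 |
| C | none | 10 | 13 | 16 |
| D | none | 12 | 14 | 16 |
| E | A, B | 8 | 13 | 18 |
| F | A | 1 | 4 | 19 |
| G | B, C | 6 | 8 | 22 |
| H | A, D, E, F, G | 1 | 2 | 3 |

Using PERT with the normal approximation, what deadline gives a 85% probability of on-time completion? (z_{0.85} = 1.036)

te_A = (7 + 4·11 + 15)/6 = 66/6 = 11; σ²_A = ((15−7)/6)² = 1.778
te_B = (12 + 4·13 + 20)/6 = 84/6 = 14; σ²_B = ((20−12)/6)² = 1.778
te_C = (10 + 4·13 + 16)/6 = 78/6 = 13; σ²_C = ((16−10)/6)² = 1.000
te_D = (12 + 4·14 + 16)/6 = 84/6 = 14; σ²_D = ((16−12)/6)² = 0.444
te_E = (8 + 4·13 + 18)/6 = 78/6 = 13; σ²_E = ((18−8)/6)² = 2.778
te_F = (1 + 4·4 + 19)/6 = 36/6 = 6; σ²_F = ((19−1)/6)² = 9.000
te_G = (6 + 4·8 + 22)/6 = 60/6 = 10; σ²_G = ((22−6)/6)² = 7.111
te_H = (1 + 4·2 + 3)/6 = 12/6 = 2; σ²_H = ((3−1)/6)² = 0.111

Forward pass:
ES_A = 0; EF_A = 11
ES_B = 0; EF_B = 14
ES_C = 0; EF_C = 13
ES_D = 0; EF_D = 14
ES_E = max(EF_A=11, EF_B=14) = 14; EF_E = 14+13 = 27
ES_F = 11; EF_F = 11+6 = 17
ES_G = max(EF_B=14, EF_C=13) = 14; EF_G = 14+10 = 24
ES_H = max(EF_A=11, EF_D=14, EF_E=27, EF_F=17, EF_G=24) = 27; EF_H = 27+2 = 29
Expected project duration μ = 29 weeks. Critical path: B → E → H.

Variance along critical path = 1.778 + 2.778 + 0.111 = 4.667; σ = 2.160 weeks.
D = μ + z·σ = 29 + 1.036·2.160 = 31.2 weeks

31.2 weeks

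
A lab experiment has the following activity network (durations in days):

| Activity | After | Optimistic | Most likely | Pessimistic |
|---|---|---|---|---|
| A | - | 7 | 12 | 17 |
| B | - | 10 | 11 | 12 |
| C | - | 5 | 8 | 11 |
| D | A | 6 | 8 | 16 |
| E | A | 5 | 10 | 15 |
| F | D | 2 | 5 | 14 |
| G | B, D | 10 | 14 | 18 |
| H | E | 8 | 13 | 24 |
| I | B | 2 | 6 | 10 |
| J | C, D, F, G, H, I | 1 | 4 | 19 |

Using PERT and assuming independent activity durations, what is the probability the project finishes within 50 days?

te_A = (7 + 4·12 + 17)/6 = 72/6 = 12; σ²_A = ((17−7)/6)² = 2.778
te_B = (10 + 4·11 + 12)/6 = 66/6 = 11; σ²_B = ((12−10)/6)² = 0.111
te_C = (5 + 4·8 + 11)/6 = 48/6 = 8; σ²_C = ((11−5)/6)² = 1.000
te_D = (6 + 4·8 + 16)/6 = 54/6 = 9; σ²_D = ((16−6)/6)² = 2.778
te_E = (5 + 4·10 + 15)/6 = 60/6 = 10; σ²_E = ((15−5)/6)² = 2.778
te_F = (2 + 4·5 + 14)/6 = 36/6 = 6; σ²_F = ((14−2)/6)² = 4.000
te_G = (10 + 4·14 + 18)/6 = 84/6 = 14; σ²_G = ((18−10)/6)² = 1.778
te_H = (8 + 4·13 + 24)/6 = 84/6 = 14; σ²_H = ((24−8)/6)² = 7.111
te_I = (2 + 4·6 + 10)/6 = 36/6 = 6; σ²_I = ((10−2)/6)² = 1.778
te_J = (1 + 4·4 + 19)/6 = 36/6 = 6; σ²_J = ((19−1)/6)² = 9.000

Forward pass:
ES_A = 0; EF_A = 12
ES_B = 0; EF_B = 11
ES_C = 0; EF_C = 8
ES_D = 12; EF_D = 12+9 = 21
ES_E = 12; EF_E = 12+10 = 22
ES_F = 21; EF_F = 21+6 = 27
ES_G = max(EF_B=11, EF_D=21) = 21; EF_G = 21+14 = 35
ES_H = 22; EF_H = 22+14 = 36
ES_I = 11; EF_I = 11+6 = 17
ES_J = max(EF_C=8, EF_D=21, EF_F=27, EF_G=35, EF_H=36, EF_I=17) = 36; EF_J = 36+6 = 42
Expected project duration μ = 42 days. Critical path: A → E → H → J.

Variance along critical path = 2.778 + 2.778 + 7.111 + 9.000 = 21.667; σ = √21.667 = 4.655 days.
Z = (50 − 42) / 4.655 = 1.719
P(T ≤ 50) = Φ(1.719) ≈ 0.957

0.957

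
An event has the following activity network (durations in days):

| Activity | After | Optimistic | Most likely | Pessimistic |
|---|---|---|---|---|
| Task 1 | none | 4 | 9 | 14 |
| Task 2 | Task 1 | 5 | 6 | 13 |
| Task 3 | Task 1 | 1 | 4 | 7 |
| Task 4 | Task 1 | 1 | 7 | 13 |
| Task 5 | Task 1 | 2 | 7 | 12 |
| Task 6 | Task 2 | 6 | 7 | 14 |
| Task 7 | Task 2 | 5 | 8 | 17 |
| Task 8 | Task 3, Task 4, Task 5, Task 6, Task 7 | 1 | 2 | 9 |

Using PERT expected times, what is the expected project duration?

28 days

te_Task 1 = (4 + 4·9 + 14)/6 = 54/6 = 9
te_Task 2 = (5 + 4·6 + 13)/6 = 42/6 = 7
te_Task 3 = (1 + 4·4 + 7)/6 = 24/6 = 4
te_Task 4 = (1 + 4·7 + 13)/6 = 42/6 = 7
te_Task 5 = (2 + 4·7 + 12)/6 = 42/6 = 7
te_Task 6 = (6 + 4·7 + 14)/6 = 48/6 = 8
te_Task 7 = (5 + 4·8 + 17)/6 = 54/6 = 9
te_Task 8 = (1 + 4·2 + 9)/6 = 18/6 = 3

Forward pass:
ES_Task 1 = 0; EF_Task 1 = 9
ES_Task 2 = 9; EF_Task 2 = 9+7 = 16
ES_Task 3 = 9; EF_Task 3 = 9+4 = 13
ES_Task 4 = 9; EF_Task 4 = 9+7 = 16
ES_Task 5 = 9; EF_Task 5 = 9+7 = 16
ES_Task 6 = 16; EF_Task 6 = 16+8 = 24
ES_Task 7 = 16; EF_Task 7 = 16+9 = 25
ES_Task 8 = max(EF_Task 3=13, EF_Task 4=16, EF_Task 5=16, EF_Task 6=24, EF_Task 7=25) = 25; EF_Task 8 = 25+3 = 28
Expected project duration μ = 28 days. Critical path: Task 1 → Task 2 → Task 7 → Task 8.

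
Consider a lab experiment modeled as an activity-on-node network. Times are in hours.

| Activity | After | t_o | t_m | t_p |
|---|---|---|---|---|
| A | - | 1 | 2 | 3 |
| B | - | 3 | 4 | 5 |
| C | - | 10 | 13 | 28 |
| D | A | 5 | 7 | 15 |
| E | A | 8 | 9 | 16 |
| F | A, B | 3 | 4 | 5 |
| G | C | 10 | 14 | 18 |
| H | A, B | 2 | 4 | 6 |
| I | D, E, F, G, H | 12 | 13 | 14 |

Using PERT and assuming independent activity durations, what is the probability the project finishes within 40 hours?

te_A = (1 + 4·2 + 3)/6 = 12/6 = 2; σ²_A = ((3−1)/6)² = 0.111
te_B = (3 + 4·4 + 5)/6 = 24/6 = 4; σ²_B = ((5−3)/6)² = 0.111
te_C = (10 + 4·13 + 28)/6 = 90/6 = 15; σ²_C = ((28−10)/6)² = 9.000
te_D = (5 + 4·7 + 15)/6 = 48/6 = 8; σ²_D = ((15−5)/6)² = 2.778
te_E = (8 + 4·9 + 16)/6 = 60/6 = 10; σ²_E = ((16−8)/6)² = 1.778
te_F = (3 + 4·4 + 5)/6 = 24/6 = 4; σ²_F = ((5−3)/6)² = 0.111
te_G = (10 + 4·14 + 18)/6 = 84/6 = 14; σ²_G = ((18−10)/6)² = 1.778
te_H = (2 + 4·4 + 6)/6 = 24/6 = 4; σ²_H = ((6−2)/6)² = 0.444
te_I = (12 + 4·13 + 14)/6 = 78/6 = 13; σ²_I = ((14−12)/6)² = 0.111

Forward pass:
ES_A = 0; EF_A = 2
ES_B = 0; EF_B = 4
ES_C = 0; EF_C = 15
ES_D = 2; EF_D = 2+8 = 10
ES_E = 2; EF_E = 2+10 = 12
ES_F = max(EF_A=2, EF_B=4) = 4; EF_F = 4+4 = 8
ES_G = 15; EF_G = 15+14 = 29
ES_H = max(EF_A=2, EF_B=4) = 4; EF_H = 4+4 = 8
ES_I = max(EF_D=10, EF_E=12, EF_F=8, EF_G=29, EF_H=8) = 29; EF_I = 29+13 = 42
Expected project duration μ = 42 hours. Critical path: C → G → I.

Variance along critical path = 9.000 + 1.778 + 0.111 = 10.889; σ = √10.889 = 3.300 hours.
Z = (40 − 42) / 3.300 = -0.606
P(T ≤ 40) = Φ(-0.606) ≈ 0.272

0.272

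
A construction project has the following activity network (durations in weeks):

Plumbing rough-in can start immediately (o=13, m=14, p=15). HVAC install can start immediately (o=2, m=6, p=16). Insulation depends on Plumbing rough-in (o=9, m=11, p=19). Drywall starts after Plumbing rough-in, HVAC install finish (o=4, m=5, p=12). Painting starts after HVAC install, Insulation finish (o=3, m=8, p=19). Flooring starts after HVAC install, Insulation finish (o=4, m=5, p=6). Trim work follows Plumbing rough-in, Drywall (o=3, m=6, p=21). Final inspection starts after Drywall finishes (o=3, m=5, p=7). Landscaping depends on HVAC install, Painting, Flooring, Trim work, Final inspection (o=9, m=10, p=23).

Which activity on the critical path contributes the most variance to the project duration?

Painting

te_Plumbing rough-in = (13 + 4·14 + 15)/6 = 84/6 = 14; σ²_Plumbing rough-in = ((15−13)/6)² = 0.111
te_HVAC install = (2 + 4·6 + 16)/6 = 42/6 = 7; σ²_HVAC install = ((16−2)/6)² = 5.444
te_Insulation = (9 + 4·11 + 19)/6 = 72/6 = 12; σ²_Insulation = ((19−9)/6)² = 2.778
te_Drywall = (4 + 4·5 + 12)/6 = 36/6 = 6; σ²_Drywall = ((12−4)/6)² = 1.778
te_Painting = (3 + 4·8 + 19)/6 = 54/6 = 9; σ²_Painting = ((19−3)/6)² = 7.111
te_Flooring = (4 + 4·5 + 6)/6 = 30/6 = 5; σ²_Flooring = ((6−4)/6)² = 0.111
te_Trim work = (3 + 4·6 + 21)/6 = 48/6 = 8; σ²_Trim work = ((21−3)/6)² = 9.000
te_Final inspection = (3 + 4·5 + 7)/6 = 30/6 = 5; σ²_Final inspection = ((7−3)/6)² = 0.444
te_Landscaping = (9 + 4·10 + 23)/6 = 72/6 = 12; σ²_Landscaping = ((23−9)/6)² = 5.444

Forward pass:
ES_Plumbing rough-in = 0; EF_Plumbing rough-in = 14
ES_HVAC install = 0; EF_HVAC install = 7
ES_Insulation = 14; EF_Insulation = 14+12 = 26
ES_Drywall = max(EF_Plumbing rough-in=14, EF_HVAC install=7) = 14; EF_Drywall = 14+6 = 20
ES_Painting = max(EF_HVAC install=7, EF_Insulation=26) = 26; EF_Painting = 26+9 = 35
ES_Flooring = max(EF_HVAC install=7, EF_Insulation=26) = 26; EF_Flooring = 26+5 = 31
ES_Trim work = max(EF_Plumbing rough-in=14, EF_Drywall=20) = 20; EF_Trim work = 20+8 = 28
ES_Final inspection = 20; EF_Final inspection = 20+5 = 25
ES_Landscaping = max(EF_HVAC install=7, EF_Painting=35, EF_Flooring=31, EF_Trim work=28, EF_Final inspection=25) = 35; EF_Landscaping = 35+12 = 47
Expected project duration μ = 47 weeks. Critical path: Plumbing rough-in → Insulation → Painting → Landscaping.

Variances on critical path: σ²_Plumbing rough-in=0.111, σ²_Insulation=2.778, σ²_Painting=7.111, σ²_Landscaping=5.444.
Largest is σ²_Painting = 7.111.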